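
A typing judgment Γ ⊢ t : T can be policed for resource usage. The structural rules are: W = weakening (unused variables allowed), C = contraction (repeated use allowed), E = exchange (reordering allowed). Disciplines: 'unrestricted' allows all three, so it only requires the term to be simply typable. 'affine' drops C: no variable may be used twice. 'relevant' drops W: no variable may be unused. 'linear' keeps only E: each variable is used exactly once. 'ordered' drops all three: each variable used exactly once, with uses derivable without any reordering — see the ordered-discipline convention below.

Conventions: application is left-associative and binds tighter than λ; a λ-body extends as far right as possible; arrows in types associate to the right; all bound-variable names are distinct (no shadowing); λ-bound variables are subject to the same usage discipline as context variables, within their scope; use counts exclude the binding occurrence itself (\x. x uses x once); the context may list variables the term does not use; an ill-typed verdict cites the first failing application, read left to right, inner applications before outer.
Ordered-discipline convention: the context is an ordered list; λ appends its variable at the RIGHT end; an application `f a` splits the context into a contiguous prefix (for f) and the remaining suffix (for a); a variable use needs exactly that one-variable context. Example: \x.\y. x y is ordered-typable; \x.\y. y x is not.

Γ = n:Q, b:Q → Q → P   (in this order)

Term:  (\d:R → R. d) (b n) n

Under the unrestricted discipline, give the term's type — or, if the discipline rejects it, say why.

not well-typed under unrestricted — fails simple typing
variable uses: n: 2, b: 1, d (bound): 1
uses in reading order: d, b, n, n
typing: ill-typed: an argument Q → P mismatches the expected R → R
all disciplines: ordered ✗ | linear ✗ | affine ✗ | relevant ✗ | unrestricted ✗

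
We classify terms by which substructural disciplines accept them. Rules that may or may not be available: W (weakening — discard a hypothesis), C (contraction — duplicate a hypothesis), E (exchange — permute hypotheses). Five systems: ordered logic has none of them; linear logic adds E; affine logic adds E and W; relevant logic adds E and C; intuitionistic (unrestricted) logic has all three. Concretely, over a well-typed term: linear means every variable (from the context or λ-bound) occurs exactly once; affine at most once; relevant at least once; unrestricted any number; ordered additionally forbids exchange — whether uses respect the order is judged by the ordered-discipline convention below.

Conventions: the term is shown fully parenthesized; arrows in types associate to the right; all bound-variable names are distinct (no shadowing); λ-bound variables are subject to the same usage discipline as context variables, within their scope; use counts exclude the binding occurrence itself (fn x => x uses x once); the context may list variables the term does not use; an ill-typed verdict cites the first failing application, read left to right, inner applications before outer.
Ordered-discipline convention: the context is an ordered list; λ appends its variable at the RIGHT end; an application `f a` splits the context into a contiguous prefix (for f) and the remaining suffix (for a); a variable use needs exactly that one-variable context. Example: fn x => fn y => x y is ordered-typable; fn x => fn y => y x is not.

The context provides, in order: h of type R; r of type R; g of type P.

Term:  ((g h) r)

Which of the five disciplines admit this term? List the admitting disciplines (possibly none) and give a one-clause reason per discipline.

admitted by: none
usage: h: 1×, r: 1×, g: 1×
uses in reading order: g, h, r
typing: ill-typed: non-arrow in function slot: P
ordered ✗ (not simply typable)
linear ✗ (fails simple typing)
affine ✗ (a type mismatch blocks all five)
relevant ✗ (the type mismatch rejects it)
unrestricted ✗ (not simply typable)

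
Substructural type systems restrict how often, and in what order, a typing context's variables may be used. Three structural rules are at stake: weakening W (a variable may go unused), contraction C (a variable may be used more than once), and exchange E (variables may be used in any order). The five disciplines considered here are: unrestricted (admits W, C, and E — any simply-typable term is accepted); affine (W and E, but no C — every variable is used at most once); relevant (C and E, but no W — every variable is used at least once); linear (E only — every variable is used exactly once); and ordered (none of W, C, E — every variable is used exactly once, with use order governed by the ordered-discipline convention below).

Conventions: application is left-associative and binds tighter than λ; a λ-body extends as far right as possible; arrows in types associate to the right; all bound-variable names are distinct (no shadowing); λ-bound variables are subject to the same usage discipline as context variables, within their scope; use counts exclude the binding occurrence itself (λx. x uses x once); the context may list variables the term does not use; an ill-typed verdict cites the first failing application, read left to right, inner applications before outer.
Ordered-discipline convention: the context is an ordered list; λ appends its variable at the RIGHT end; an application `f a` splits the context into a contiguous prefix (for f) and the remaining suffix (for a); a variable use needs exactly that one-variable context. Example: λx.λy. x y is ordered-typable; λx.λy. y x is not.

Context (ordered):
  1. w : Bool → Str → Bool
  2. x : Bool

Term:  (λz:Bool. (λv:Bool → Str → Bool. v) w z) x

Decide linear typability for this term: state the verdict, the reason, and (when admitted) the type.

yes — each of w, x, z, v used exactly once; term : Str → Bool
usage: w=1, x=1, z [bound]=1, v [bound]=1
left-to-right use order: v, w, z, x
typing: well-typed at Str → Bool
across the five disciplines: ordered ✓ | linear ✓ | affine ✓ | relevant ✓ | unrestricted ✓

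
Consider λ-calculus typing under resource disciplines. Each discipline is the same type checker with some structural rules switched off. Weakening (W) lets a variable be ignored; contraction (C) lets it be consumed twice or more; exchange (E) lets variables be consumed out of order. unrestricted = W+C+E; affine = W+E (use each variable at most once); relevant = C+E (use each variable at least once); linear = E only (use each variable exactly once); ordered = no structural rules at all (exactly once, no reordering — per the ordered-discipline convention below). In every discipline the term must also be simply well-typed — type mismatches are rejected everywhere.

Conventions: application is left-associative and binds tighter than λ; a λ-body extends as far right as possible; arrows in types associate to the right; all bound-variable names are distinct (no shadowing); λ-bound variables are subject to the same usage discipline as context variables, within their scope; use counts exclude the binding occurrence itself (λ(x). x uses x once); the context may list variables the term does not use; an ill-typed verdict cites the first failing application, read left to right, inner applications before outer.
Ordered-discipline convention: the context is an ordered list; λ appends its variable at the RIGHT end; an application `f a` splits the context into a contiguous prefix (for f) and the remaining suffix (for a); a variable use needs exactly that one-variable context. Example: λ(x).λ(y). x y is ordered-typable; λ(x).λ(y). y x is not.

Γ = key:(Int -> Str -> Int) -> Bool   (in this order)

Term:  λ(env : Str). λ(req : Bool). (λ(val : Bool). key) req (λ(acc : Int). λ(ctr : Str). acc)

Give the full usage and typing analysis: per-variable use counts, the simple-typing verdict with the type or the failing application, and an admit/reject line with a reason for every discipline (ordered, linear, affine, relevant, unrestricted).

usage: key: 1, env (bound): 0, req (bound): 1, val (bound): 0, acc (bound): 1, ctr (bound): 0
left-to-right use order: key, req, acc
typing: well-typed at Str -> Bool -> Bool
ordered ✗ (env, val, ctr left unused)
linear ✗ (env, val, ctr left unused)
affine ✓ (key, env, req, val, acc, ctr: no repeats, contraction unneeded)
relevant ✗ (env, val, ctr left unused)
unrestricted ✓ (typability at Str -> Bool -> Bool is all that's needed)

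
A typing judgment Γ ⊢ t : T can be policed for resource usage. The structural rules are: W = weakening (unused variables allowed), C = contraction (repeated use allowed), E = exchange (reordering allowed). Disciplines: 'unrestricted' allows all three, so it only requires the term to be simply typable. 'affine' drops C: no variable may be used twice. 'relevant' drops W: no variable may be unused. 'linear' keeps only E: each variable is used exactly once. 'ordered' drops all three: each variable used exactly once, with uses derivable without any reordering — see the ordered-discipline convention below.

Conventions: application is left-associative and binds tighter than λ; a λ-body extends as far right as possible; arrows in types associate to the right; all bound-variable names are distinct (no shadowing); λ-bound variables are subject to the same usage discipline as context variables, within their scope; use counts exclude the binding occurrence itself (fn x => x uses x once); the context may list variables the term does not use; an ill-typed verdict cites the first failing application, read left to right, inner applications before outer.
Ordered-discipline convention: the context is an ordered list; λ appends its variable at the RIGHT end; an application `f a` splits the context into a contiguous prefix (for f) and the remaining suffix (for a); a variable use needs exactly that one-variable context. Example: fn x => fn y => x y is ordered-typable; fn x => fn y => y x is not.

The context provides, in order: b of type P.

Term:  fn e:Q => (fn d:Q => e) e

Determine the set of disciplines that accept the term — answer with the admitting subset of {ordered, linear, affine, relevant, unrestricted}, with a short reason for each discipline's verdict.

admitted by: unrestricted
variable uses: b ×0, e (λ-bound) ×2, d (λ-bound) ×0
use order (left to right): e, e
typing: the term checks, with type Q -> Q
ordered ✗ (e ×2 used more than once (contraction); unused: b, d — weakening required)
linear ✗ (e ×2 used more than once (contraction); unused: b, d — weakening required)
affine ✗ (e ×2 used more than once (contraction))
relevant ✗ (unused: b, d — weakening required)
unrestricted ✓ (typability at Q -> Q is all that's needed)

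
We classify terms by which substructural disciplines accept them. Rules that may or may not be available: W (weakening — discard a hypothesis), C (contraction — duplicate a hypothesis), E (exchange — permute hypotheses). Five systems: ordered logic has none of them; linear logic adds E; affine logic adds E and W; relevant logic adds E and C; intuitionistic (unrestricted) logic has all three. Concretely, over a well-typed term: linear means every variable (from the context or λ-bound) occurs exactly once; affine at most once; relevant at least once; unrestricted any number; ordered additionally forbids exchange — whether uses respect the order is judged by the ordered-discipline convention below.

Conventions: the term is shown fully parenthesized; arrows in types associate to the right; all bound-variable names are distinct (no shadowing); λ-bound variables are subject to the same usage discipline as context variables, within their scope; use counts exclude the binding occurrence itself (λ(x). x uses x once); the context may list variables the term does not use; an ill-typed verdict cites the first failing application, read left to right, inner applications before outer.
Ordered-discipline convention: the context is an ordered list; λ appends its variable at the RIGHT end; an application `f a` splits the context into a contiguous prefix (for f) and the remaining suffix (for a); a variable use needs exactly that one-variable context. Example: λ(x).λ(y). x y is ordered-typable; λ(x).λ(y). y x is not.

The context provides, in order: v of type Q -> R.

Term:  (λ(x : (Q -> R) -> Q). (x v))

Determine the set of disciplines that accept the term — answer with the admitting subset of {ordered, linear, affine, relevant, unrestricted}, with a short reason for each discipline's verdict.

admitted by: linear, affine, relevant, unrestricted
variable uses: v=1, x [bound]=1
left-to-right use order: x, v
typing: well-typed — term : ((Q -> R) -> Q) -> Q
ordered: ✗, no ordered split (uses run x, v)
linear: ✓, single use per variable (v, x)
affine: ✓, at most one use each (v, x)
relevant: ✓, v, x: all used, weakening unneeded
unrestricted: ✓, simply typable at ((Q -> R) -> Q) -> Q; W, C, E all held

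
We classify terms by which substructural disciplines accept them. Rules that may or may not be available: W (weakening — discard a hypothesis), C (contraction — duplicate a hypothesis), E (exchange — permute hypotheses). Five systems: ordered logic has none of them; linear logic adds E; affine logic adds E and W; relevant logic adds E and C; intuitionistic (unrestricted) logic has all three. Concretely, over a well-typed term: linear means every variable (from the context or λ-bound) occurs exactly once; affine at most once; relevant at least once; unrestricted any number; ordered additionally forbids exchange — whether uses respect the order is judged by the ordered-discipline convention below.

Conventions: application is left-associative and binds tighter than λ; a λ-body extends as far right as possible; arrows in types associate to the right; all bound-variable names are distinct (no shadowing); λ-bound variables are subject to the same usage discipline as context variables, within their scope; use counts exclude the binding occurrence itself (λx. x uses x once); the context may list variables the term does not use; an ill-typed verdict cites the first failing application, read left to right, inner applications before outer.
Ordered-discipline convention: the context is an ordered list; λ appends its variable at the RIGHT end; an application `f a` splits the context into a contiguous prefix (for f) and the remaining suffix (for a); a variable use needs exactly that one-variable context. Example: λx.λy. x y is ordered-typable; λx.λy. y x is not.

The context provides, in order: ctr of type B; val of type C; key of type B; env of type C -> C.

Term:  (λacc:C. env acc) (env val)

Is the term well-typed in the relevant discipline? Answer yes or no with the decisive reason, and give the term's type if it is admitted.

no — ctr, key left unused
usage: ctr=0, val=1, key=0, env=2, acc [bound]=1
use order (left to right): env, acc, env, val
typing: the term checks, with type C
per-discipline verdicts: ordered ✗; linear ✗; affine ✗; relevant ✗; unrestricted ✓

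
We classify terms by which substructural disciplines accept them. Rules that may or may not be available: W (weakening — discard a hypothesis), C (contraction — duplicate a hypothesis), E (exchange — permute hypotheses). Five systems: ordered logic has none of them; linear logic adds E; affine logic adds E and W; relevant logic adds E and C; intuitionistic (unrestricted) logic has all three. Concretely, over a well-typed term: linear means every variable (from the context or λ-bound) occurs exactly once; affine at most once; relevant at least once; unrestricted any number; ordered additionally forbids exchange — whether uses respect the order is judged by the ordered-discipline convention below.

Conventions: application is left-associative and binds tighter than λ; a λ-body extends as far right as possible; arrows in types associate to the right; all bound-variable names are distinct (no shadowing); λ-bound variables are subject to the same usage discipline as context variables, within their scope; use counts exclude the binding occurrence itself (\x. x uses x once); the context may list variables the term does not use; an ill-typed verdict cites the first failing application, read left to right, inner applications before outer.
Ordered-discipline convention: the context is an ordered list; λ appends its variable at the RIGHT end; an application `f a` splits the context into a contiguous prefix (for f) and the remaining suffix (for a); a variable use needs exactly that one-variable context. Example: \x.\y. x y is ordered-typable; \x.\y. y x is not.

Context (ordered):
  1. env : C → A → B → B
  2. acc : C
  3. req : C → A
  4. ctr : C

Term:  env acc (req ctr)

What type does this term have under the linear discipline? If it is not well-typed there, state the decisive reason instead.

term : B → B
counts: env: 1, acc: 1, req: 1, ctr: 1
use order (left to right): env, acc, req, ctr
typing: well-typed at B → B
summary: ordered ✓, linear ✓, affine ✓, relevant ✓, unrestricted ✓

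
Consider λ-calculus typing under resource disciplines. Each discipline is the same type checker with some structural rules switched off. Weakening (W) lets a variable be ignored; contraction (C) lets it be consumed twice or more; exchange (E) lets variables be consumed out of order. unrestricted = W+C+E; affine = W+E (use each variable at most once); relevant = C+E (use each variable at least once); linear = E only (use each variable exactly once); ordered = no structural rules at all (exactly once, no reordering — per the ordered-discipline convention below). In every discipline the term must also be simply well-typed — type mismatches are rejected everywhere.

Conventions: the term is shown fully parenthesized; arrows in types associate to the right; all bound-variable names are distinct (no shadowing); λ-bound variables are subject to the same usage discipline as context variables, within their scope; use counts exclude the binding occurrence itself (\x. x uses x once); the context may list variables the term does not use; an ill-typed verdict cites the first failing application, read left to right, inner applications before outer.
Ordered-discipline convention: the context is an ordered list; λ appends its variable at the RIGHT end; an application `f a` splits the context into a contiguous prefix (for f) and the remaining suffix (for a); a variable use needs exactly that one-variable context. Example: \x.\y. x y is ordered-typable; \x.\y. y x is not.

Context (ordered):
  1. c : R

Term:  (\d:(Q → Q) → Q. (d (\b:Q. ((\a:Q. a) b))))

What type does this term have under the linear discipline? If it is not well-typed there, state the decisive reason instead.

not well-typed under linear — unused: c — weakening required
use counts: c=0; d (λ-bound)=1; b (λ-bound)=1; a (λ-bound)=1
left-to-right use order: d, a, b
typing: the term checks, with type ((Q → Q) → Q) → Q
across the five disciplines: ordered ✗; linear ✗; affine ✓; relevant ✗; unrestricted ✓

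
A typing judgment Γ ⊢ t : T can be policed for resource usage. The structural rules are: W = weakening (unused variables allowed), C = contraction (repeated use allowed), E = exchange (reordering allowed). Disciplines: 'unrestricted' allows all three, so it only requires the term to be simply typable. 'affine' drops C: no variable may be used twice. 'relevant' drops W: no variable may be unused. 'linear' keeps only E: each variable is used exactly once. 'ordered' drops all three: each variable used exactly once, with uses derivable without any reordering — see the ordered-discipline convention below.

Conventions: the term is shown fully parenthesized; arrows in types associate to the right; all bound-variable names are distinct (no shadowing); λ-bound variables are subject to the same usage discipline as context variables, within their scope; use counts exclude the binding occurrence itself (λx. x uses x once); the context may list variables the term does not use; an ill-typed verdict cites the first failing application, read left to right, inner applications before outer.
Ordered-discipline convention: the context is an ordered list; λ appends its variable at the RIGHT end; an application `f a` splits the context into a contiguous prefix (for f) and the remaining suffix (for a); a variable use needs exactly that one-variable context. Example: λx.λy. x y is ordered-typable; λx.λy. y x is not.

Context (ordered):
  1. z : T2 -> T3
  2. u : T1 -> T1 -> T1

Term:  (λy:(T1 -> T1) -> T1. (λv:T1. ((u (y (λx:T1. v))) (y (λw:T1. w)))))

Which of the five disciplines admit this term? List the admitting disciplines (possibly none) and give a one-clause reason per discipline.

admitted by: unrestricted
counts: z: 0; u: 1; y (λ-bound): 2; v (λ-bound): 1; x (λ-bound): 0; w (λ-bound): 1
left-to-right use order: u, y, v, y, w
typing: well-typed — term : ((T1 -> T1) -> T1) -> T1 -> T1
ordered: ✗ — needs contraction — y ×2; z, x never used (weakening)
linear: ✗ — needs contraction — y ×2; z, x never used (weakening)
affine: ✗ — needs contraction — y ×2
relevant: ✗ — z, x never used (weakening)
unrestricted: ✓ — type-checks (((T1 -> T1) -> T1) -> T1 -> T1) and nothing is barred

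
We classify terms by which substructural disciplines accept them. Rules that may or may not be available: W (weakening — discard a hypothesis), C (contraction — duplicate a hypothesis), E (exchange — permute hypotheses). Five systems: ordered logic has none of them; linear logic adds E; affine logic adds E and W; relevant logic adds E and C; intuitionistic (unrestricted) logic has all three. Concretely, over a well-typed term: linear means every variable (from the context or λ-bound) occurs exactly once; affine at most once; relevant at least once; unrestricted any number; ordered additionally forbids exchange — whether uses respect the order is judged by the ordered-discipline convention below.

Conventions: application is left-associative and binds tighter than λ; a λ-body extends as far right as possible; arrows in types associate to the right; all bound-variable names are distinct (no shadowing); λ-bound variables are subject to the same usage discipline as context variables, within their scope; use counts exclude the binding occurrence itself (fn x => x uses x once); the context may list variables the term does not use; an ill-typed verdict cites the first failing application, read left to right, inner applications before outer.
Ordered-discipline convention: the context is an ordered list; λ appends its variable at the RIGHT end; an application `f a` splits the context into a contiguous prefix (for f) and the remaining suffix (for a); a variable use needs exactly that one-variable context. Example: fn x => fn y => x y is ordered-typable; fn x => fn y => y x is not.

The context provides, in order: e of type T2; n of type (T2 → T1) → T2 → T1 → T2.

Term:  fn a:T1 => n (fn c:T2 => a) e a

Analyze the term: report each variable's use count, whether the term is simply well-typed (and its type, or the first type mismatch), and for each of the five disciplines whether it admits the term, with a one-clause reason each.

usage: e ×1; n ×1; a [bound] ×2; c [bound] ×0
use order (left to right): n, a, e, a
typing: the term checks, with type T1 → T2
ordered ✗ (needs contraction — a ×2; unused: c — weakening required)
linear ✗ (needs contraction — a ×2; unused: c — weakening required)
affine ✗ (needs contraction — a ×2)
relevant ✗ (unused: c — weakening required)
unrestricted ✓ (well-typed at T1 → T2; no restrictions here)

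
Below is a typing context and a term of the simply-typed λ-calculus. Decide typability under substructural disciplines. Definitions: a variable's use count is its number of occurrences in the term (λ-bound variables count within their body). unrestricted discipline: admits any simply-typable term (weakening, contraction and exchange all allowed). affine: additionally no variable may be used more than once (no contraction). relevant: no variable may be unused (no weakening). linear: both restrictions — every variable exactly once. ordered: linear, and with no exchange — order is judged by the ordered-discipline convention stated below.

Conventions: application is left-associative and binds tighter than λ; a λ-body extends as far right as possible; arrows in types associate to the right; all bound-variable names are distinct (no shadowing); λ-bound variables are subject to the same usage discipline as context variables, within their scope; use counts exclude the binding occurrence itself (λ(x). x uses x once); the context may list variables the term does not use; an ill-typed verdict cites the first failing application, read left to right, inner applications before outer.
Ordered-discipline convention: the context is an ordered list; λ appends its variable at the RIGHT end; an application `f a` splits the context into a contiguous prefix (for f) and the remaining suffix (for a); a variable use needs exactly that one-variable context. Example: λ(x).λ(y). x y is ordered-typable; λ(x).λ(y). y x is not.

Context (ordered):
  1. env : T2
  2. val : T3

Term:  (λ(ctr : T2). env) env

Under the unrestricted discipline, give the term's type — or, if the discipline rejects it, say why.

term : T2
counts: env: 2; val: 0; ctr [bound]: 0
use order (left to right): env, env
typing: ✓ — T2
per-discipline verdicts: ordered ✗; linear ✗; affine ✗; relevant ✗; unrestricted ✓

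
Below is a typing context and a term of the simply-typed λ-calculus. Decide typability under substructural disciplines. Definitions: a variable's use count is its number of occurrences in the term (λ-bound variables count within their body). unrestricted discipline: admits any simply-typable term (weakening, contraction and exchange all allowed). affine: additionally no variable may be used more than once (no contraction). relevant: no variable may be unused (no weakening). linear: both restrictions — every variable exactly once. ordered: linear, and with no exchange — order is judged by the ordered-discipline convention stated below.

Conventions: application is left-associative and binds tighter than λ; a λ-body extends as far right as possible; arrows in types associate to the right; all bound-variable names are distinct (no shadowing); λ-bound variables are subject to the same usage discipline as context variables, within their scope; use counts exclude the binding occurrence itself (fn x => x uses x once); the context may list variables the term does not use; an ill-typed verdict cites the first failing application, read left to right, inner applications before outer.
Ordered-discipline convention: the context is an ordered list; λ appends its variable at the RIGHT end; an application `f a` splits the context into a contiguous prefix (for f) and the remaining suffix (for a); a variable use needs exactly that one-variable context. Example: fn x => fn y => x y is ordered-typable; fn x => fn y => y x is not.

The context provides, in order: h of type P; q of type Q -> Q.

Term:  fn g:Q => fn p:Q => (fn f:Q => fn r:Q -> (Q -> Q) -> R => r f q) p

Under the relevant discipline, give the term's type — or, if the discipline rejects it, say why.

not well-typed under relevant — h, g never used (weakening)
counts: h: 0×, q: 1×, g (λ-bound): 0×, p (λ-bound): 1×, f (λ-bound): 1×, r (λ-bound): 1×
order of uses: r, f, q, p
typing: ✓ — Q -> Q -> (Q -> (Q -> Q) -> R) -> R
across the five disciplines: ordered ✗, linear ✗, affine ✓, relevant ✗, unrestricted ✓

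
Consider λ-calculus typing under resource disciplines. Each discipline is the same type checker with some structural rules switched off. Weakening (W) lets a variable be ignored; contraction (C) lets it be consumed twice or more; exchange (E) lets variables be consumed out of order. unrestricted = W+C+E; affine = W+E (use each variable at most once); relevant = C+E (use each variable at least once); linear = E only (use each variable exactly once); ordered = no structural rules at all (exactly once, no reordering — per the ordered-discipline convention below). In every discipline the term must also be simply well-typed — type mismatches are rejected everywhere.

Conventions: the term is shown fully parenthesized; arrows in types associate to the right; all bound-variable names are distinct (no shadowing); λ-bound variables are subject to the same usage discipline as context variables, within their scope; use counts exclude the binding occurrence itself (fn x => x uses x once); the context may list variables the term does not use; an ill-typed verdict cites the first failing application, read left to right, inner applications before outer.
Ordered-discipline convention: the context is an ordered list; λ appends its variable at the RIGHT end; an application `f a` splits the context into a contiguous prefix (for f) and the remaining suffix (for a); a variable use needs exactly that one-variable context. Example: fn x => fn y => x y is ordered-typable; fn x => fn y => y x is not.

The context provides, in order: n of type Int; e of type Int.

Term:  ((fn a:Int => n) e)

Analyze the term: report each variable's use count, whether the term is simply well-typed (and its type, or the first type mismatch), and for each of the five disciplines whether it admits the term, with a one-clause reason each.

usage: n=1, e=1, a (λ-bound)=0
use order (left to right): n, e
typing: the term checks, with type Int
ordered ✗ (unused: a — weakening required)
linear ✗ (unused: a — weakening required)
affine ✓ (no duplicate uses among n, e, a)
relevant ✗ (unused: a — weakening required)
unrestricted ✓ (typability at Int is all that's needed)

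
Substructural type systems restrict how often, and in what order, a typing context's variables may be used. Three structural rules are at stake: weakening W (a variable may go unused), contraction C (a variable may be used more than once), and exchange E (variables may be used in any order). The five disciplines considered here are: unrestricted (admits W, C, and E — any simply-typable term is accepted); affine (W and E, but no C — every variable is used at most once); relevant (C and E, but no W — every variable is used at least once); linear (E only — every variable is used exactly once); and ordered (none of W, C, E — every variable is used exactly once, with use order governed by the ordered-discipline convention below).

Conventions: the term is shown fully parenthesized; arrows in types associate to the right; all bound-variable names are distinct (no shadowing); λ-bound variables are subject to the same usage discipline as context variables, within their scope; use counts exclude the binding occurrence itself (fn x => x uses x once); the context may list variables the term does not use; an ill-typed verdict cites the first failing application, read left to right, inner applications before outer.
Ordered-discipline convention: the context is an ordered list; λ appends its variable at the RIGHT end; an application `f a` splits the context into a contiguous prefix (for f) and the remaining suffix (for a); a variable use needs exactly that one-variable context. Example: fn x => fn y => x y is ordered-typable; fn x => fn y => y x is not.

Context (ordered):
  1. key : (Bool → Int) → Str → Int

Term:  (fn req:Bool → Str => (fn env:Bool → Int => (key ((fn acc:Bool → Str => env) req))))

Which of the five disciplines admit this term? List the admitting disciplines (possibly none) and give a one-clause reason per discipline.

accepted by: affine, unrestricted
usage: key ×1; req (bound) ×1; env (bound) ×1; acc (bound) ×0
order of uses: key, env, req
typing: well-typed — term : (Bool → Str) → (Bool → Int) → Str → Int
ordered: ✗, needs weakening: acc unused
linear: ✗, needs weakening: acc unused
affine: ✓, no duplicate uses among key, req, env, acc
relevant: ✗, needs weakening: acc unused
unrestricted: ✓, type-checks ((Bool → Str) → (Bool → Int) → Str → Int) and nothing is barred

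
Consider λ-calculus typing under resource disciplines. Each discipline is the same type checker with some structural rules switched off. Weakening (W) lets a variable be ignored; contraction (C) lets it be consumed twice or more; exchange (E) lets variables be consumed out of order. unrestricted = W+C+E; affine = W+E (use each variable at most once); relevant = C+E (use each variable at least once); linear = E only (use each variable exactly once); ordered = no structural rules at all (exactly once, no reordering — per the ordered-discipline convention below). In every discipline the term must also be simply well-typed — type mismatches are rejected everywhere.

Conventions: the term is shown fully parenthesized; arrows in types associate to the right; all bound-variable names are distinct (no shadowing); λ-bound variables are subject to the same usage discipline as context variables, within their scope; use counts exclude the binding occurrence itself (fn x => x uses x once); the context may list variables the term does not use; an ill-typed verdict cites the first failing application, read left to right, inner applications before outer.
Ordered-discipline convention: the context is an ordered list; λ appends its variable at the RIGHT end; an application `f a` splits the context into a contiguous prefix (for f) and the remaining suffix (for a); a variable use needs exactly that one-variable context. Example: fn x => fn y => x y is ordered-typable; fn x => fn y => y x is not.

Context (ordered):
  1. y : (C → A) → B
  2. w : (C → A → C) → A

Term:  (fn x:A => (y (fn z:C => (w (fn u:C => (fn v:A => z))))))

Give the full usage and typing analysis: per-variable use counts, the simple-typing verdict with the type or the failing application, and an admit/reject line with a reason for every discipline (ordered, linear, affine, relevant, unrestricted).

variable uses: y ×1; w ×1; x (bound) ×0; z (bound) ×1; u (bound) ×0; v (bound) ×0
use order (left to right): y, w, z
typing: ✓ — A → B
ordered: ✗, x, u, v left unused
linear: ✗, x, u, v left unused
affine: ✓, y, w, x, z, u, v: no repeats, contraction unneeded
relevant: ✗, x, u, v left unused
unrestricted: ✓, well-typed at A → B; no restrictions here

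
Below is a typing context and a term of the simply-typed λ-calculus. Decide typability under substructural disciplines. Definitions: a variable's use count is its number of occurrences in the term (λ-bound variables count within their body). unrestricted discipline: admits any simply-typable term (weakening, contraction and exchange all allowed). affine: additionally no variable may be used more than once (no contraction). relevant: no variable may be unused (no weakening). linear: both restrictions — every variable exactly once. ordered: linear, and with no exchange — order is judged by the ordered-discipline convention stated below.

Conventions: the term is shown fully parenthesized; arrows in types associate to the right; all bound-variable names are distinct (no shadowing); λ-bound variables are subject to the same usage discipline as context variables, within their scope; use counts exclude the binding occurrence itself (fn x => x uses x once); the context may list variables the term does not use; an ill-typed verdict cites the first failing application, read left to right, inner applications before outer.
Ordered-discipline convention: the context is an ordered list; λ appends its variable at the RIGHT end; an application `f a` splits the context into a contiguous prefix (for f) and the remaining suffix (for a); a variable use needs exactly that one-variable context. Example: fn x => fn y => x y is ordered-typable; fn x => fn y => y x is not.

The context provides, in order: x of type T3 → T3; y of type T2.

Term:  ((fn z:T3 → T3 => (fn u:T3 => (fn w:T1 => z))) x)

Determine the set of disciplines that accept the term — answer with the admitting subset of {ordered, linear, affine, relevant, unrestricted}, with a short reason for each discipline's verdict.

admitted in: affine, unrestricted
counts: x: 1, y: 0, z [bound]: 1, u [bound]: 0, w [bound]: 0
order of uses: z, x
typing: well-typed at T3 → T1 → T3 → T3
ordered: ✗, y, u, w never used (weakening)
linear: ✗, y, u, w never used (weakening)
affine: ✓, at most one use each (x, y, z, u, w)
relevant: ✗, y, u, w never used (weakening)
unrestricted: ✓, type-checks (T3 → T1 → T3 → T3) and nothing is barred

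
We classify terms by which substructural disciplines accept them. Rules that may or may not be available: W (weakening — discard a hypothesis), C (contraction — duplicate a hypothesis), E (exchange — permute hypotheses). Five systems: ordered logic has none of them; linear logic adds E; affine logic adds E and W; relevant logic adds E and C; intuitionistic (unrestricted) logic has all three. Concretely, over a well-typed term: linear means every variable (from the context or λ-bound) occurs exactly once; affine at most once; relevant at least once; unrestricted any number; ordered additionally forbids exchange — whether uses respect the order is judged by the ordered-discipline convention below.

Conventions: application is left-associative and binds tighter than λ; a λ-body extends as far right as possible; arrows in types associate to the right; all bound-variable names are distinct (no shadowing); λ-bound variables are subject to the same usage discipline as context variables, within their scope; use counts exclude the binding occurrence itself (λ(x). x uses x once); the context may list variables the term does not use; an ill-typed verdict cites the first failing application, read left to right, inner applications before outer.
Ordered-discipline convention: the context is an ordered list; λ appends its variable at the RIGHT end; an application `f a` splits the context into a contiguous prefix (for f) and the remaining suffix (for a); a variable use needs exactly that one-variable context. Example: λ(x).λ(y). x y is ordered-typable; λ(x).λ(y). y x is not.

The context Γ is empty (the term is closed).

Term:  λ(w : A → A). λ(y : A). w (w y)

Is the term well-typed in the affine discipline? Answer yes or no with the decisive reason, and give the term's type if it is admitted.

no — uses contraction: w ×2
use counts: w (λ-bound): 2×, y (λ-bound): 1×
left-to-right use order: w, w, y
typing: well-typed — term : (A → A) → A → A
per-discipline verdicts: ordered ✗, linear ✗, affine ✗, relevant ✓, unrestricted ✓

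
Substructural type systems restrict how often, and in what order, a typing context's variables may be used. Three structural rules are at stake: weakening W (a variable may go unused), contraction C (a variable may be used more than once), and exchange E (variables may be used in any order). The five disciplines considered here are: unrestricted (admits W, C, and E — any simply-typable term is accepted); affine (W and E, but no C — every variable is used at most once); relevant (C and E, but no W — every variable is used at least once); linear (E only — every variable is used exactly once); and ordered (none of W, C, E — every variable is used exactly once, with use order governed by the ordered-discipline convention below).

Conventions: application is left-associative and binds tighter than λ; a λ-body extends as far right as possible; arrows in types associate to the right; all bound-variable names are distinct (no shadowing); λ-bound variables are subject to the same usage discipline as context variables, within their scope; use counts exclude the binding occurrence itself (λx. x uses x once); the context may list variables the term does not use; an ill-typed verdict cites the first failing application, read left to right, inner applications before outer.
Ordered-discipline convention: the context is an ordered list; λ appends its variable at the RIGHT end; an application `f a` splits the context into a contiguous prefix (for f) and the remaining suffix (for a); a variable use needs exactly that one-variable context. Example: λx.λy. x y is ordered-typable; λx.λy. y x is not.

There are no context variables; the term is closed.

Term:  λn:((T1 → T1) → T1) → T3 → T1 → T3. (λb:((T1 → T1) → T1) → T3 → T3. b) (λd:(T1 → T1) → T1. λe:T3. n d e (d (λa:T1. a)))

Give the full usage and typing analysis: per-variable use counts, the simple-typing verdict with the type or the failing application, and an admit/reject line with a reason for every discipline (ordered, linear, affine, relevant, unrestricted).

usage: n (λ-bound) ×1; b (λ-bound) ×1; d (λ-bound) ×2; e (λ-bound) ×1; a (λ-bound) ×1
left-to-right use order: b, n, d, e, d, a
typing: well-typed at (((T1 → T1) → T1) → T3 → T1 → T3) → ((T1 → T1) → T1) → T3 → T3
ordered: ✗, needs contraction — d ×2
linear: ✗, needs contraction — d ×2
affine: ✗, needs contraction — d ×2
relevant: ✓, every one of n, b, d, e, a appears
unrestricted: ✓, type-checks ((((T1 → T1) → T1) → T3 → T1 → T3) → ((T1 → T1) → T1) → T3 → T3) and nothing is barred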